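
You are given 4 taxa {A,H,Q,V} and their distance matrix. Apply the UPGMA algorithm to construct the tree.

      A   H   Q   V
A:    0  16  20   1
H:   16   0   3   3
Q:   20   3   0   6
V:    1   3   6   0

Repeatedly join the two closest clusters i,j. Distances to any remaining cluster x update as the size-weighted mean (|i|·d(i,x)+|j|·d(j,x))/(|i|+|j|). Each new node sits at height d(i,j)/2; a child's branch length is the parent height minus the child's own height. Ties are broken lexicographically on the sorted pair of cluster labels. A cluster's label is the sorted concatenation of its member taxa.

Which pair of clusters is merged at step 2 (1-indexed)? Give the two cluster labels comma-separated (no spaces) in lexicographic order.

step 1: merge (A,V) at d=1; branch lengths A→1/2, V→1/2; new cluster AV
  updated: d(AV,H)=19/2, d(AV,Q)=13
step 2: merge (H,Q) at d=3; branch lengths H→3/2, Q→3/2; new cluster HQ
  updated: d(AV,HQ)=45/4
step 3: merge (AV,HQ) at d=45/4; branch lengths AV→41/8, HQ→33/8; new cluster AHQV
final tree: ((A:1/2,V:1/2):41/8,(H:3/2,Q:3/2):33/8)
total length: 53/4

H,Q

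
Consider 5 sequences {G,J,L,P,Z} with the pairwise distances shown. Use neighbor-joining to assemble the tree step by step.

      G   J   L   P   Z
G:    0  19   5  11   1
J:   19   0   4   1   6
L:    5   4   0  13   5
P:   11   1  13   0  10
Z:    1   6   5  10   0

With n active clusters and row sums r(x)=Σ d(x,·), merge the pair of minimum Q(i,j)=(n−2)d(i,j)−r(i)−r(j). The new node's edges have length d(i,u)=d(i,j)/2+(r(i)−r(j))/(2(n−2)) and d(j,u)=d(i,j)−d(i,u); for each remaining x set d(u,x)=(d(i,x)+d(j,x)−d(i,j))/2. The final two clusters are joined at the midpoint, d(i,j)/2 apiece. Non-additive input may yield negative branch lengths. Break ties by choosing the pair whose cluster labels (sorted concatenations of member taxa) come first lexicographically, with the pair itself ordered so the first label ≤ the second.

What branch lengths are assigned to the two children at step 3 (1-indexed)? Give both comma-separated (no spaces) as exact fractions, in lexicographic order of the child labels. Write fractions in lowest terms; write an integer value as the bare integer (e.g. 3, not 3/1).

step 1: merge (J,P) at d=1, Q=-62; branch lengths J→-1/3, P→4/3; new cluster JP
  updated: d(G,JP)=29/2, d(JP,L)=8, d(JP,Z)=15/2
step 2: merge (G,Z) at d=1, Q=-32; branch lengths G→9/4, Z→-5/4; new cluster GZ
  updated: d(GZ,JP)=21/2, d(GZ,L)=9/2
step 3: merge (GZ,JP) at d=21/2, Q=-23; branch lengths GZ→7/2, JP→7; new cluster GJPZ
  updated: d(GJPZ,L)=1
step 4: merge (GJPZ,L) at d=1; branch lengths GJPZ→1/2, L→1/2; new cluster GJLPZ
final tree: (((G:9/4,Z:-5/4):7/2,(J:-1/3,P:4/3):7):1/2,L:1/2)
total length: 27/2

7/2,7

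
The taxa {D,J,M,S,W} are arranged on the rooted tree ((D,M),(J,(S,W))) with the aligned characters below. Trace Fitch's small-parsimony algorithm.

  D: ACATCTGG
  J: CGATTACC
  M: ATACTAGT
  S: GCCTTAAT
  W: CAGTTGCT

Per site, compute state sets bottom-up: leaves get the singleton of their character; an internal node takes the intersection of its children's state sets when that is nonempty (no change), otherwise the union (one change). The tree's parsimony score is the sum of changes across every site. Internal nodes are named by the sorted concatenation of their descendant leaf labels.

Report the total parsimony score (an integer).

15

DM@0: {A} ∩ {A} = {A} (intersection, +0)
SW@0: {G} ∪ {C} = {C,G} (union, +1)
JSW@0: {C} ∩ {C,G} = {C} (intersection, +0)
DJMSW@0: {A} ∪ {C} = {A,C} (union, +1)
DM@1: {C} ∪ {T} = {C,T} (union, +1)
SW@1: {C} ∪ {A} = {A,C} (union, +1)
JSW@1: {G} ∪ {A,C} = {A,C,G} (union, +1)
DJMSW@1: {C,T} ∩ {A,C,G} = {C} (intersection, +0)
DM@2: {A} ∩ {A} = {A} (intersection, +0)
SW@2: {C} ∪ {G} = {C,G} (union, +1)
JSW@2: {A} ∪ {C,G} = {A,C,G} (union, +1)
DJMSW@2: {A} ∩ {A,C,G} = {A} (intersection, +0)
DM@3: {T} ∪ {C} = {C,T} (union, +1)
SW@3: {T} ∩ {T} = {T} (intersection, +0)
JSW@3: {T} ∩ {T} = {T} (intersection, +0)
DJMSW@3: {C,T} ∩ {T} = {T} (intersection, +0)
DM@4: {C} ∪ {T} = {C,T} (union, +1)
SW@4: {T} ∩ {T} = {T} (intersection, +0)
JSW@4: {T} ∩ {T} = {T} (intersection, +0)
DJMSW@4: {C,T} ∩ {T} = {T} (intersection, +0)
DM@5: {T} ∪ {A} = {A,T} (union, +1)
SW@5: {A} ∪ {G} = {A,G} (union, +1)
JSW@5: {A} ∩ {A,G} = {A} (intersection, +0)
DJMSW@5: {A,T} ∩ {A} = {A} (intersection, +0)
DM@6: {G} ∩ {G} = {G} (intersection, +0)
SW@6: {A} ∪ {C} = {A,C} (union, +1)
JSW@6: {C} ∩ {A,C} = {C} (intersection, +0)
DJMSW@6: {G} ∪ {C} = {C,G} (union, +1)
DM@7: {G} ∪ {T} = {G,T} (union, +1)
SW@7: {T} ∩ {T} = {T} (intersection, +0)
JSW@7: {C} ∪ {T} = {C,T} (union, +1)
DJMSW@7: {G,T} ∩ {C,T} = {T} (intersection, +0)
per-site changes: [2, 3, 2, 1, 1, 2, 2, 2]; total = 15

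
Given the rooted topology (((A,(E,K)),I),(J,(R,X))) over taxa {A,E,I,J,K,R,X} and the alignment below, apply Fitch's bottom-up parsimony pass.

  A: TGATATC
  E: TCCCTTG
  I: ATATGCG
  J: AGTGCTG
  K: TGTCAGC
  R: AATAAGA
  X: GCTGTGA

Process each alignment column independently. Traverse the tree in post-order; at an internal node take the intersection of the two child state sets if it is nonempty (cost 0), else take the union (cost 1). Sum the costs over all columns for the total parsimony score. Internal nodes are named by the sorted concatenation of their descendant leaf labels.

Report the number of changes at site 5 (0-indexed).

EK@0: {T} ∩ {T} = {T} (intersection, +0)
AEK@0: {T} ∩ {T} = {T} (intersection, +0)
AEIK@0: {T} ∪ {A} = {A,T} (union, +1)
RX@0: {A} ∪ {G} = {A,G} (union, +1)
JRX@0: {A} ∩ {A,G} = {A} (intersection, +0)
AEIJKRX@0: {A,T} ∩ {A} = {A} (intersection, +0)
EK@1: {C} ∪ {G} = {C,G} (union, +1)
AEK@1: {G} ∩ {C,G} = {G} (intersection, +0)
AEIK@1: {G} ∪ {T} = {G,T} (union, +1)
RX@1: {A} ∪ {C} = {A,C} (union, +1)
JRX@1: {G} ∪ {A,C} = {A,C,G} (union, +1)
AEIJKRX@1: {G,T} ∩ {A,C,G} = {G} (intersection, +0)
EK@2: {C} ∪ {T} = {C,T} (union, +1)
AEK@2: {A} ∪ {C,T} = {A,C,T} (union, +1)
AEIK@2: {A,C,T} ∩ {A} = {A} (intersection, +0)
RX@2: {T} ∩ {T} = {T} (intersection, +0)
JRX@2: {T} ∩ {T} = {T} (intersection, +0)
AEIJKRX@2: {A} ∪ {T} = {A,T} (union, +1)
EK@3: {C} ∩ {C} = {C} (intersection, +0)
AEK@3: {T} ∪ {C} = {C,T} (union, +1)
AEIK@3: {C,T} ∩ {T} = {T} (intersection, +0)
RX@3: {A} ∪ {G} = {A,G} (union, +1)
JRX@3: {G} ∩ {A,G} = {G} (intersection, +0)
AEIJKRX@3: {T} ∪ {G} = {G,T} (union, +1)
EK@4: {T} ∪ {A} = {A,T} (union, +1)
AEK@4: {A} ∩ {A,T} = {A} (intersection, +0)
AEIK@4: {A} ∪ {G} = {A,G} (union, +1)
RX@4: {A} ∪ {T} = {A,T} (union, +1)
JRX@4: {C} ∪ {A,T} = {A,C,T} (union, +1)
AEIJKRX@4: {A,G} ∩ {A,C,T} = {A} (intersection, +0)
EK@5: {T} ∪ {G} = {G,T} (union, +1)
AEK@5: {T} ∩ {G,T} = {T} (intersection, +0)
AEIK@5: {T} ∪ {C} = {C,T} (union, +1)
RX@5: {G} ∩ {G} = {G} (intersection, +0)
JRX@5: {T} ∪ {G} = {G,T} (union, +1)
AEIJKRX@5: {C,T} ∩ {G,T} = {T} (intersection, +0)
EK@6: {G} ∪ {C} = {C,G} (union, +1)
AEK@6: {C} ∩ {C,G} = {C} (intersection, +0)
AEIK@6: {C} ∪ {G} = {C,G} (union, +1)
RX@6: {A} ∩ {A} = {A} (intersection, +0)
JRX@6: {G} ∪ {A} = {A,G} (union, +1)
AEIJKRX@6: {C,G} ∩ {A,G} = {G} (intersection, +0)
per-site changes: [2, 4, 3, 3, 4, 3, 3]; total = 22

3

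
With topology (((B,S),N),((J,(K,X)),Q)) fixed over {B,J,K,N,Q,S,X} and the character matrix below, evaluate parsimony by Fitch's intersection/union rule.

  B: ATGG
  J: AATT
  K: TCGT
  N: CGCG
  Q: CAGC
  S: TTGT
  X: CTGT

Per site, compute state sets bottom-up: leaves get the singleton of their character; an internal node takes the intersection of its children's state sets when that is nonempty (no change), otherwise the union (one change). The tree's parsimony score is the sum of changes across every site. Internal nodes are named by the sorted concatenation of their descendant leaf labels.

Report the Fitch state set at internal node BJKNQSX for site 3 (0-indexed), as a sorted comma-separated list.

C,G,T

site 0, node BS: B={A} ∪ S={T} → {A,T} (+1)
site 0, node BNS: BS={A,T} ∪ N={C} → {A,C,T} (+1)
site 0, node KX: K={T} ∪ X={C} → {C,T} (+1)
site 0, node JKX: J={A} ∪ KX={C,T} → {A,C,T} (+1)
site 0, node JKQX: JKX={A,C,T} ∩ Q={C} → {C} (+0)
site 0, node BJKNQSX: BNS={A,C,T} ∩ JKQX={C} → {C} (+0)
site 1, node BS: B={T} ∩ S={T} → {T} (+0)
site 1, node BNS: BS={T} ∪ N={G} → {G,T} (+1)
site 1, node KX: K={C} ∪ X={T} → {C,T} (+1)
site 1, node JKX: J={A} ∪ KX={C,T} → {A,C,T} (+1)
site 1, node JKQX: JKX={A,C,T} ∩ Q={A} → {A} (+0)
site 1, node BJKNQSX: BNS={G,T} ∪ JKQX={A} → {A,G,T} (+1)
site 2, node BS: B={G} ∩ S={G} → {G} (+0)
site 2, node BNS: BS={G} ∪ N={C} → {C,G} (+1)
site 2, node KX: K={G} ∩ X={G} → {G} (+0)
site 2, node JKX: J={T} ∪ KX={G} → {G,T} (+1)
site 2, node JKQX: JKX={G,T} ∩ Q={G} → {G} (+0)
site 2, node BJKNQSX: BNS={C,G} ∩ JKQX={G} → {G} (+0)
site 3, node BS: B={G} ∪ S={T} → {G,T} (+1)
site 3, node BNS: BS={G,T} ∩ N={G} → {G} (+0)
site 3, node KX: K={T} ∩ X={T} → {T} (+0)
site 3, node JKX: J={T} ∩ KX={T} → {T} (+0)
site 3, node JKQX: JKX={T} ∪ Q={C} → {C,T} (+1)
site 3, node BJKNQSX: BNS={G} ∪ JKQX={C,T} → {C,G,T} (+1)
per-site changes: [4, 4, 2, 3]; total = 13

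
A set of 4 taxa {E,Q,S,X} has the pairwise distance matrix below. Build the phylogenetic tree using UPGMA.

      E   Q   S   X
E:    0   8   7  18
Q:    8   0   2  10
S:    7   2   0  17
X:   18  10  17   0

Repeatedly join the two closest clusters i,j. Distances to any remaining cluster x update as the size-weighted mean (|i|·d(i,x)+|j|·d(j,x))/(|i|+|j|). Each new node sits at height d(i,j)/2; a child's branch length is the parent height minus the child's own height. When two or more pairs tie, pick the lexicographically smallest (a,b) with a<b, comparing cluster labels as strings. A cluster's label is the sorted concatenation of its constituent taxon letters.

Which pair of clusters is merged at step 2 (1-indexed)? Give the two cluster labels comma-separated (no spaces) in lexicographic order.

step 1: merge (Q,S) at d=2; branch lengths Q→1, S→1; new cluster QS
  updated: d(E,QS)=15/2, d(QS,X)=27/2
step 2: merge (E,QS) at d=15/2; branch lengths E→15/4, QS→11/4; new cluster EQS
  updated: d(EQS,X)=15
step 3: merge (EQS,X) at d=15; branch lengths EQS→15/4, X→15/2; new cluster EQSX
final tree: ((E:15/4,(Q:1,S:1):11/4):15/4,X:15/2)
total length: 79/4

E,QS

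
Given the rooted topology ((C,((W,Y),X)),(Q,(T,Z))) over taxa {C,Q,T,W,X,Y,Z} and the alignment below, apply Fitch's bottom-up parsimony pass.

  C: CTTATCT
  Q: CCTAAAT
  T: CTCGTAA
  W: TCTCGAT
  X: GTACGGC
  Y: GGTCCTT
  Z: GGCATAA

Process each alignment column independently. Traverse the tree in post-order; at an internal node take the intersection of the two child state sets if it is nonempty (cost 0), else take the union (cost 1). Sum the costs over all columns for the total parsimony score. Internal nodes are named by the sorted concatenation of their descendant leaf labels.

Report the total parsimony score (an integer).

[col 0] WY: children W:{T}, Y:{G} ∪→ {G,T}; cost 1
[col 0] WXY: children WY:{G,T}, X:{G} ∩→ {G}; cost 0
[col 0] CWXY: children C:{C}, WXY:{G} ∪→ {C,G}; cost 1
[col 0] TZ: children T:{C}, Z:{G} ∪→ {C,G}; cost 1
[col 0] QTZ: children Q:{C}, TZ:{C,G} ∩→ {C}; cost 0
[col 0] CQTWXYZ: children CWXY:{C,G}, QTZ:{C} ∩→ {C}; cost 0
[col 1] WY: children W:{C}, Y:{G} ∪→ {C,G}; cost 1
[col 1] WXY: children WY:{C,G}, X:{T} ∪→ {C,G,T}; cost 1
[col 1] CWXY: children C:{T}, WXY:{C,G,T} ∩→ {T}; cost 0
[col 1] TZ: children T:{T}, Z:{G} ∪→ {G,T}; cost 1
[col 1] QTZ: children Q:{C}, TZ:{G,T} ∪→ {C,G,T}; cost 1
[col 1] CQTWXYZ: children CWXY:{T}, QTZ:{C,G,T} ∩→ {T}; cost 0
[col 2] WY: children W:{T}, Y:{T} ∩→ {T}; cost 0
[col 2] WXY: children WY:{T}, X:{A} ∪→ {A,T}; cost 1
[col 2] CWXY: children C:{T}, WXY:{A,T} ∩→ {T}; cost 0
[col 2] TZ: children T:{C}, Z:{C} ∩→ {C}; cost 0
[col 2] QTZ: children Q:{T}, TZ:{C} ∪→ {C,T}; cost 1
[col 2] CQTWXYZ: children CWXY:{T}, QTZ:{C,T} ∩→ {T}; cost 0
[col 3] WY: children W:{C}, Y:{C} ∩→ {C}; cost 0
[col 3] WXY: children WY:{C}, X:{C} ∩→ {C}; cost 0
[col 3] CWXY: children C:{A}, WXY:{C} ∪→ {A,C}; cost 1
[col 3] TZ: children T:{G}, Z:{A} ∪→ {A,G}; cost 1
[col 3] QTZ: children Q:{A}, TZ:{A,G} ∩→ {A}; cost 0
[col 3] CQTWXYZ: children CWXY:{A,C}, QTZ:{A} ∩→ {A}; cost 0
[col 4] WY: children W:{G}, Y:{C} ∪→ {C,G}; cost 1
[col 4] WXY: children WY:{C,G}, X:{G} ∩→ {G}; cost 0
[col 4] CWXY: children C:{T}, WXY:{G} ∪→ {G,T}; cost 1
[col 4] TZ: children T:{T}, Z:{T} ∩→ {T}; cost 0
[col 4] QTZ: children Q:{A}, TZ:{T} ∪→ {A,T}; cost 1
[col 4] CQTWXYZ: children CWXY:{G,T}, QTZ:{A,T} ∩→ {T}; cost 0
[col 5] WY: children W:{A}, Y:{T} ∪→ {A,T}; cost 1
[col 5] WXY: children WY:{A,T}, X:{G} ∪→ {A,G,T}; cost 1
[col 5] CWXY: children C:{C}, WXY:{A,G,T} ∪→ {A,C,G,T}; cost 1
[col 5] TZ: children T:{A}, Z:{A} ∩→ {A}; cost 0
[col 5] QTZ: children Q:{A}, TZ:{A} ∩→ {A}; cost 0
[col 5] CQTWXYZ: children CWXY:{A,C,G,T}, QTZ:{A} ∩→ {A}; cost 0
[col 6] WY: children W:{T}, Y:{T} ∩→ {T}; cost 0
[col 6] WXY: children WY:{T}, X:{C} ∪→ {C,T}; cost 1
[col 6] CWXY: children C:{T}, WXY:{C,T} ∩→ {T}; cost 0
[col 6] TZ: children T:{A}, Z:{A} ∩→ {A}; cost 0
[col 6] QTZ: children Q:{T}, TZ:{A} ∪→ {A,T}; cost 1
[col 6] CQTWXYZ: children CWXY:{T}, QTZ:{A,T} ∩→ {T}; cost 0
per-site changes: [3, 4, 2, 2, 3, 3, 2]; total = 19

19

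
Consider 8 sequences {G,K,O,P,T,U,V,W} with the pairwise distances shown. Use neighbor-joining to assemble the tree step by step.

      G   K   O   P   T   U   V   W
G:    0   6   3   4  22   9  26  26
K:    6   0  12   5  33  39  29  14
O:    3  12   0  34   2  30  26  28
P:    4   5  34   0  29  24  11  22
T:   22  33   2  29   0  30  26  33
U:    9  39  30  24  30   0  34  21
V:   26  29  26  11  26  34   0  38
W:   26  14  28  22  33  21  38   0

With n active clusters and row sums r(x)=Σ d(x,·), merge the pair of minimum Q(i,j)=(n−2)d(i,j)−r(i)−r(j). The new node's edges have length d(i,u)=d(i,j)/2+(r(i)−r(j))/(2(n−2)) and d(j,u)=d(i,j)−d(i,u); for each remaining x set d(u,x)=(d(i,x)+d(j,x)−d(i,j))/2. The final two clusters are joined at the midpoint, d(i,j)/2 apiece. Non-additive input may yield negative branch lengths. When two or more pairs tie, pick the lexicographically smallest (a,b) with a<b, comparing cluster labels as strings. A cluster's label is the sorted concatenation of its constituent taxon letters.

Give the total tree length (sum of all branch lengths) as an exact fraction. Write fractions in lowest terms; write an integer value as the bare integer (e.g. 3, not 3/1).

iteration 1: select O,T (d=2, Q=-298); attach at lengths (-7/3, 13/3); label the merged cluster OT
  updated: d(G,OT)=23/2, d(K,OT)=43/2, d(OT,P)=61/2, d(OT,U)=29, d(OT,V)=25, d(OT,W)=59/2
iteration 2: select P,V (d=11, Q=-409/2); attach at lengths (-23/20, 243/20); label the merged cluster PV
  updated: d(G,PV)=19/2, d(K,PV)=23/2, d(OT,PV)=89/4, d(PV,U)=47/2, d(PV,W)=49/2
iteration 3: select U,W (d=21, Q=-305/2); attach at lengths (181/16, 155/16); label the merged cluster UW
  updated: d(G,UW)=7, d(K,UW)=16, d(OT,UW)=75/4, d(PV,UW)=27/2
iteration 4: select K,PV (d=23/2, Q=-309/4); attach at lengths (131/24, 145/24); label the merged cluster KPV
  updated: d(G,KPV)=2, d(KPV,OT)=129/8, d(KPV,UW)=9
iteration 5: select G,OT (d=23/2, Q=-351/8); attach at lengths (-23/32, 391/32); label the merged cluster GOT
  updated: d(GOT,KPV)=53/16, d(GOT,UW)=57/8
iteration 6: select GOT,KPV (d=53/16, Q=-311/16); attach at lengths (23/32, 83/32); label the merged cluster GKOPTV
  updated: d(GKOPTV,UW)=205/32
iteration 7: select GKOPTV,UW (d=205/32); attach at lengths (205/64, 205/64); label the merged cluster GKOPTUVW
final tree: (((G:-23/32,(O:-7/3,T:13/3):391/32):23/32,(K:131/24,(P:-23/20,V:243/20):145/24):83/32):205/64,(U:181/16,W:155/16):205/64)
total length: 2135/32

2135/32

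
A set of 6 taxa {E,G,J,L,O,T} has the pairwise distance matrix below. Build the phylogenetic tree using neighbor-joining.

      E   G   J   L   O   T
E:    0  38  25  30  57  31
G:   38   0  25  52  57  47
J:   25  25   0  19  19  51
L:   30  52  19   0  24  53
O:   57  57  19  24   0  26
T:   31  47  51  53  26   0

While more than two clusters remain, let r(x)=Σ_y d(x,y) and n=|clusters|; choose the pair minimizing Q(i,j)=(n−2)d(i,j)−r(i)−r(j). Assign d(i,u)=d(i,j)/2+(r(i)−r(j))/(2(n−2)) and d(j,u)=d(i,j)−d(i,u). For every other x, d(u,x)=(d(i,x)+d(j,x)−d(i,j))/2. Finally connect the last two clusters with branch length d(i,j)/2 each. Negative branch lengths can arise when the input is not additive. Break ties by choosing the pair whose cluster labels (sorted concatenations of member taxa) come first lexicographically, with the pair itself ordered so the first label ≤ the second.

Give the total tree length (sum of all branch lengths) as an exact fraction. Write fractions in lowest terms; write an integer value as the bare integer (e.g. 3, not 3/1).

iteration 1: select O,T (d=26, Q=-287); attach at lengths (79/8, 129/8); label the merged cluster OT
  updated: d(E,OT)=31, d(G,OT)=39, d(J,OT)=22, d(L,OT)=51/2
iteration 2: select G,J (d=25, Q=-170); attach at lengths (23, 2); label the merged cluster GJ
  updated: d(E,GJ)=19, d(GJ,L)=23, d(GJ,OT)=18
iteration 3: select E,GJ (d=19, Q=-102); attach at lengths (29/2, 9/2); label the merged cluster EGJ
  updated: d(EGJ,L)=17, d(EGJ,OT)=15
iteration 4: select EGJ,L (d=17, Q=-115/2); attach at lengths (13/4, 55/4); label the merged cluster EGJL
  updated: d(EGJL,OT)=47/4
iteration 5: select EGJL,OT (d=47/4); attach at lengths (47/8, 47/8); label the merged cluster EGJLOT
final tree: (((E:29/2,(G:23,J:2):9/2):13/4,L:55/4):47/8,(O:79/8,T:129/8):47/8)
total length: 395/4

395/4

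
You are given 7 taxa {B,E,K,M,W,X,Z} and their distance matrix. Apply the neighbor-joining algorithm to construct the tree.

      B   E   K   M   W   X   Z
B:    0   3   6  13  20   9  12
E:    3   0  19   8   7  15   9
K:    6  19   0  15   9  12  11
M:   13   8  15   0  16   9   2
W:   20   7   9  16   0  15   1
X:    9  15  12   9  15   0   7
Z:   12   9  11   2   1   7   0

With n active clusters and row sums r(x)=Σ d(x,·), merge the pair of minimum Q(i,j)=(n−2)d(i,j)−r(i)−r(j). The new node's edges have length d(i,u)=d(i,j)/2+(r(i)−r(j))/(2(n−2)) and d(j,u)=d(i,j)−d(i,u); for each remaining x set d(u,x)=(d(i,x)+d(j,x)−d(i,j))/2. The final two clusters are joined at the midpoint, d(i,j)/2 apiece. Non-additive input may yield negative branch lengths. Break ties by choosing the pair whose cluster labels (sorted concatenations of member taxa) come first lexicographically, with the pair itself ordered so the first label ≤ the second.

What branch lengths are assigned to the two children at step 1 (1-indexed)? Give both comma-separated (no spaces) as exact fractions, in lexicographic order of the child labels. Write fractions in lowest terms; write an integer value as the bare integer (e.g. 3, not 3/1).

17/10,13/10

1. join B+E (d=3, Q=-109) ⇒ BE; edges |B|=17/10, |E|=13/10
  updated: d(BE,K)=11, d(BE,M)=9, d(BE,W)=12, d(BE,X)=21/2, d(BE,Z)=9
2. join W+Z (d=1, Q=-79) ⇒ WZ; edges |W|=27/8, |Z|=-19/8
  updated: d(BE,WZ)=10, d(K,WZ)=19/2, d(M,WZ)=17/2, d(WZ,X)=21/2
3. join K+WZ (d=19/2, Q=-115/2) ⇒ KWZ; edges |K|=25/4, |WZ|=13/4
  updated: d(BE,KWZ)=23/4, d(KWZ,M)=7, d(KWZ,X)=13/2
4. join BE+KWZ (d=23/4, Q=-33) ⇒ BEKWZ; edges |BE|=35/8, |KWZ|=11/8
  updated: d(BEKWZ,M)=41/8, d(BEKWZ,X)=45/8
5. join BEKWZ+M (d=41/8, Q=-79/4) ⇒ BEKMWZ; edges |BEKWZ|=7/8, |M|=17/4
  updated: d(BEKMWZ,X)=19/4
6. join BEKMWZ+X (d=19/4) ⇒ BEKMWXZ; edges |BEKMWZ|=19/8, |X|=19/8
final tree: ((((B:17/10,E:13/10):35/8,(K:25/4,(W:27/8,Z:-19/8):13/4):11/8):7/8,M:17/4):19/8,X:19/8)
total length: 233/8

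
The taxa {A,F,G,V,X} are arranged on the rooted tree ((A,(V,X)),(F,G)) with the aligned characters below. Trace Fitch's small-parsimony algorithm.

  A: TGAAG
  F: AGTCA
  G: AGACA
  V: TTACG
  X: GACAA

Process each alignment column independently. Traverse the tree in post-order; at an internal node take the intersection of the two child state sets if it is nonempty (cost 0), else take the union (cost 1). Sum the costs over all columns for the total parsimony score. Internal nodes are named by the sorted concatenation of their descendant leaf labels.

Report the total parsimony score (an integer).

10

VX@0: {T} ∪ {G} = {G,T} (union, +1)
AVX@0: {T} ∩ {G,T} = {T} (intersection, +0)
FG@0: {A} ∩ {A} = {A} (intersection, +0)
AFGVX@0: {T} ∪ {A} = {A,T} (union, +1)
VX@1: {T} ∪ {A} = {A,T} (union, +1)
AVX@1: {G} ∪ {A,T} = {A,G,T} (union, +1)
FG@1: {G} ∩ {G} = {G} (intersection, +0)
AFGVX@1: {A,G,T} ∩ {G} = {G} (intersection, +0)
VX@2: {A} ∪ {C} = {A,C} (union, +1)
AVX@2: {A} ∩ {A,C} = {A} (intersection, +0)
FG@2: {T} ∪ {A} = {A,T} (union, +1)
AFGVX@2: {A} ∩ {A,T} = {A} (intersection, +0)
VX@3: {C} ∪ {A} = {A,C} (union, +1)
AVX@3: {A} ∩ {A,C} = {A} (intersection, +0)
FG@3: {C} ∩ {C} = {C} (intersection, +0)
AFGVX@3: {A} ∪ {C} = {A,C} (union, +1)
VX@4: {G} ∪ {A} = {A,G} (union, +1)
AVX@4: {G} ∩ {A,G} = {G} (intersection, +0)
FG@4: {A} ∩ {A} = {A} (intersection, +0)
AFGVX@4: {G} ∪ {A} = {A,G} (union, +1)
per-site changes: [2, 2, 2, 2, 2]; total = 10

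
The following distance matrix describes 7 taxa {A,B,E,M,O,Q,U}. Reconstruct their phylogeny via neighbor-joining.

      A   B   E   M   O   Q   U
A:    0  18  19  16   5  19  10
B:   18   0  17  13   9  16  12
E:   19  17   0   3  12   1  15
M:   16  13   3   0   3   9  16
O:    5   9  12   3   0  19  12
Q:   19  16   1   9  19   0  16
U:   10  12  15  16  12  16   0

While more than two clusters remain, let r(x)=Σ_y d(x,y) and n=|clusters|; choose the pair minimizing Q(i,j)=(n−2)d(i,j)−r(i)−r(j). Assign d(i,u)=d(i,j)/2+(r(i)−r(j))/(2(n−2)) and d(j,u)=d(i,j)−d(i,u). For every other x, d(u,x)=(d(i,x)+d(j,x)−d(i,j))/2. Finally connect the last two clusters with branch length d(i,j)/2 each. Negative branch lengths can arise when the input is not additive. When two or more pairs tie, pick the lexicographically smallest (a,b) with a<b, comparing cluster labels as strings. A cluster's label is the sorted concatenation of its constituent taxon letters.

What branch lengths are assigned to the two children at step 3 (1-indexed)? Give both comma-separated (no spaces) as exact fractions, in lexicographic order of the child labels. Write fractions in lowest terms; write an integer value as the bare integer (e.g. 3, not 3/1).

121/24,-1/24

1. join E+Q (d=1, Q=-142) ⇒ EQ; edges |E|=-4/5, |Q|=9/5
  updated: d(A,EQ)=37/2, d(B,EQ)=16, d(EQ,M)=11/2, d(EQ,O)=15, d(EQ,U)=15
2. join EQ+M (d=11/2, Q=-203/2) ⇒ EMQ; edges |EQ|=77/16, |M|=11/16
  updated: d(A,EMQ)=29/2, d(B,EMQ)=47/4, d(EMQ,O)=25/4, d(EMQ,U)=51/4
3. join A+O (d=5, Q=-259/4) ⇒ AO; edges |A|=121/24, |O|=-1/24
  updated: d(AO,B)=11, d(AO,EMQ)=63/8, d(AO,U)=17/2
4. join AO+EMQ (d=63/8, Q=-44) ⇒ AEMOQ; edges |AO|=43/16, |EMQ|=83/16
  updated: d(AEMOQ,B)=119/16, d(AEMOQ,U)=107/16
5. join AEMOQ+B (d=119/16, Q=-209/8) ⇒ ABEMOQ; edges |AEMOQ|=17/16, |B|=51/8
  updated: d(ABEMOQ,U)=45/8
6. join ABEMOQ+U (d=45/8) ⇒ ABEMOQU; edges |ABEMOQ|=45/16, |U|=45/16
final tree: ((((A:121/24,O:-1/24):43/16,((E:-4/5,Q:9/5):77/16,M:11/16):83/16):17/16,B:51/8):45/16,U:45/16)
total length: 519/16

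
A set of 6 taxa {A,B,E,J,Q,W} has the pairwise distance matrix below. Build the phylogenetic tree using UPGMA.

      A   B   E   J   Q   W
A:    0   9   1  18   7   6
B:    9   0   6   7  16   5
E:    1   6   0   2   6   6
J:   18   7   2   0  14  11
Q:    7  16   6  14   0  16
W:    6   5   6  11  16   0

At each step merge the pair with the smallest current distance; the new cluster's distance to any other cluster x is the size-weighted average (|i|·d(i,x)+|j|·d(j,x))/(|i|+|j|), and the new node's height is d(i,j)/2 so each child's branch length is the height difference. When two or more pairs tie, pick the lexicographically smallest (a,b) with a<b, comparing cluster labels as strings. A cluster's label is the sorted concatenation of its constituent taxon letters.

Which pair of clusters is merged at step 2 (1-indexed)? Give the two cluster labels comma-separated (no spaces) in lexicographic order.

1. join A+E (d=1) ⇒ AE; edges |A|=1/2, |E|=1/2
  updated: d(AE,B)=15/2, d(AE,J)=10, d(AE,Q)=13/2, d(AE,W)=6
2. join B+W (d=5) ⇒ BW; edges |B|=5/2, |W|=5/2
  updated: d(AE,BW)=27/4, d(BW,J)=9, d(BW,Q)=16
3. join AE+Q (d=13/2) ⇒ AEQ; edges |AE|=11/4, |Q|=13/4
  updated: d(AEQ,BW)=59/6, d(AEQ,J)=34/3
4. join BW+J (d=9) ⇒ BJW; edges |BW|=2, |J|=9/2
  updated: d(AEQ,BJW)=31/3
5. join AEQ+BJW (d=31/3) ⇒ ABEJQW; edges |AEQ|=23/12, |BJW|=2/3
final tree: (((A:1/2,E:1/2):11/4,Q:13/4):23/12,((B:5/2,W:5/2):2,J:9/2):2/3)
total length: 253/12

B,W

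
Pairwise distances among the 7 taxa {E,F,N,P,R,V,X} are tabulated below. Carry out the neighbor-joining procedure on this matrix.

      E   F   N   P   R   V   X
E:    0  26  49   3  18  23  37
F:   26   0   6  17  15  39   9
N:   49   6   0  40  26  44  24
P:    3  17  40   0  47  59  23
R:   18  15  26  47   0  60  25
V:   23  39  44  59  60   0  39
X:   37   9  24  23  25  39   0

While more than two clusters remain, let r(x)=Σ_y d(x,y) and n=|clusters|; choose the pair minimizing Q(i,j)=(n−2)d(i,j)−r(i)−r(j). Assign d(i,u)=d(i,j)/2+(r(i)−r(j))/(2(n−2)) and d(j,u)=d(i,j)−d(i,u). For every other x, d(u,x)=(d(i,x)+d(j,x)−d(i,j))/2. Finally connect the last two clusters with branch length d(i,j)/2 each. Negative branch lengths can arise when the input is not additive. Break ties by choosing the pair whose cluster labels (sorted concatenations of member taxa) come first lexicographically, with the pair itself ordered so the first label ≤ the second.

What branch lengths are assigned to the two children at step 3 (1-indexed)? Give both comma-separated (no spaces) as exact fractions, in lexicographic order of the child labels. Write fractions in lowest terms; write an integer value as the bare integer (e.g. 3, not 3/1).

173/24,163/24

iteration 1: select E,P (d=3, Q=-330); attach at lengths (-9/5, 24/5); label the merged cluster EP
  updated: d(EP,F)=20, d(EP,N)=43, d(EP,R)=31, d(EP,V)=79/2, d(EP,X)=57/2
iteration 2: select EP,V (d=79/2, Q=-451/2); attach at lengths (197/16, 435/16); label the merged cluster EPV
  updated: d(EPV,F)=39/4, d(EPV,N)=95/4, d(EPV,R)=103/4, d(EPV,X)=14
iteration 3: select EPV,X (d=14, Q=-413/4); attach at lengths (173/24, 163/24); label the merged cluster EPVX
  updated: d(EPVX,F)=19/8, d(EPVX,N)=135/8, d(EPVX,R)=147/8
iteration 4: select EPVX,R (d=147/8, Q=-241/4); attach at lengths (15/4, 117/8); label the merged cluster EPRVX
  updated: d(EPRVX,F)=-1/2, d(EPRVX,N)=49/4
iteration 5: select EPRVX,F (d=-1/2, Q=-71/4); attach at lengths (23/8, -27/8); label the merged cluster EFPRVX
  updated: d(EFPRVX,N)=75/8
iteration 6: select EFPRVX,N (d=75/8); attach at lengths (75/16, 75/16); label the merged cluster EFNPRVX
final tree: ((((((E:-9/5,P:24/5):197/16,V:435/16):173/24,X:163/24):15/4,R:117/8):23/8,F:-27/8):75/16,N:75/16)
total length: 335/4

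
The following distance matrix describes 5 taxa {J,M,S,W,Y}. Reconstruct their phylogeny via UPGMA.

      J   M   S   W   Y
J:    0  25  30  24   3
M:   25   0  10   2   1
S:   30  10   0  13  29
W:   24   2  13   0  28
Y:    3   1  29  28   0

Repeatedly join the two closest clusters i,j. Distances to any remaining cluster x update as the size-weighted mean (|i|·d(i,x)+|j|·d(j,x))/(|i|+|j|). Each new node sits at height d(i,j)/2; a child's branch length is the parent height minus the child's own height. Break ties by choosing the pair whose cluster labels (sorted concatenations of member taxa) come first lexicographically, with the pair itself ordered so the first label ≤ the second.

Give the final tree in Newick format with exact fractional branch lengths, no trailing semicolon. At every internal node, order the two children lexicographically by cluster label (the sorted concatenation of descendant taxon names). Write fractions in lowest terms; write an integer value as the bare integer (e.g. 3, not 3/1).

iteration 1: select M,Y (d=1); attach at lengths (1/2, 1/2); label the merged cluster MY
  updated: d(J,MY)=14, d(MY,S)=39/2, d(MY,W)=15
iteration 2: select S,W (d=13); attach at lengths (13/2, 13/2); label the merged cluster SW
  updated: d(J,SW)=27, d(MY,SW)=69/4
iteration 3: select J,MY (d=14); attach at lengths (7, 13/2); label the merged cluster JMY
  updated: d(JMY,SW)=41/2
iteration 4: select JMY,SW (d=41/2); attach at lengths (13/4, 15/4); label the merged cluster JMSWY
final tree: ((J:7,(M:1/2,Y:1/2):13/2):13/4,(S:13/2,W:13/2):15/4)
total length: 69/2

((J:7,(M:1/2,Y:1/2):13/2):13/4,(S:13/2,W:13/2):15/4)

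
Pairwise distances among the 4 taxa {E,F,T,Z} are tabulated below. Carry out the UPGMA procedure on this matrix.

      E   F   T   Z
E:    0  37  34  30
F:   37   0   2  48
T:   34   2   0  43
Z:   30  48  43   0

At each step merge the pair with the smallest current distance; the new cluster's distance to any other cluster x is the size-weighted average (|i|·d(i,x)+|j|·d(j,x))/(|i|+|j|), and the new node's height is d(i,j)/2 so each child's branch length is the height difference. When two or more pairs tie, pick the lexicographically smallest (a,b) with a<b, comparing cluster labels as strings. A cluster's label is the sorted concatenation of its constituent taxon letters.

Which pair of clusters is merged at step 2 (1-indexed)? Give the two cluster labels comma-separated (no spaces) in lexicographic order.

1. join F+T (d=2) ⇒ FT; edges |F|=1, |T|=1
  updated: d(E,FT)=71/2, d(FT,Z)=91/2
2. join E+Z (d=30) ⇒ EZ; edges |E|=15, |Z|=15
  updated: d(EZ,FT)=81/2
3. join EZ+FT (d=81/2) ⇒ EFTZ; edges |EZ|=21/4, |FT|=77/4
final tree: ((E:15,Z:15):21/4,(F:1,T:1):77/4)
total length: 113/2

E,Z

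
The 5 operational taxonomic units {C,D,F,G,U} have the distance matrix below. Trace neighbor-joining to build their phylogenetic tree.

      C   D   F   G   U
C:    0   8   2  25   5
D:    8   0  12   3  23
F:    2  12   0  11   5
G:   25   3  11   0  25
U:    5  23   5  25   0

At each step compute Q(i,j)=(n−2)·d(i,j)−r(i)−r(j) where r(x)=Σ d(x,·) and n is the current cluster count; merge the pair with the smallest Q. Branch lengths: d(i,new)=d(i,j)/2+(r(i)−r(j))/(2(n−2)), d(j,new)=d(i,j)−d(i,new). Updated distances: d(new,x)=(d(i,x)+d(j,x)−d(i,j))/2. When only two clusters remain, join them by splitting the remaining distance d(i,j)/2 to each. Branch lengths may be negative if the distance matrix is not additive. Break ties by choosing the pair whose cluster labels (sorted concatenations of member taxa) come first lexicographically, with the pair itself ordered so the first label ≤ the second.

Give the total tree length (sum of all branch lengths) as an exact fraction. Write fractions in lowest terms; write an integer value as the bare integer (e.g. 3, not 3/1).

173/8

iteration 1: select D,G (d=3, Q=-101); attach at lengths (-3/2, 9/2); label the merged cluster DG
  updated: d(C,DG)=15, d(DG,F)=10, d(DG,U)=45/2
iteration 2: select C,U (d=5, Q=-89/2); attach at lengths (-1/8, 41/8); label the merged cluster CU
  updated: d(CU,DG)=65/4, d(CU,F)=1
iteration 3: select CU,DG (d=65/4, Q=-109/4); attach at lengths (29/8, 101/8); label the merged cluster CDGU
  updated: d(CDGU,F)=-21/8
iteration 4: select CDGU,F (d=-21/8); attach at lengths (-21/16, -21/16); label the merged cluster CDFGU
final tree: (((C:-1/8,U:41/8):29/8,(D:-3/2,G:9/2):101/8):-21/16,F:-21/16)
total length: 173/8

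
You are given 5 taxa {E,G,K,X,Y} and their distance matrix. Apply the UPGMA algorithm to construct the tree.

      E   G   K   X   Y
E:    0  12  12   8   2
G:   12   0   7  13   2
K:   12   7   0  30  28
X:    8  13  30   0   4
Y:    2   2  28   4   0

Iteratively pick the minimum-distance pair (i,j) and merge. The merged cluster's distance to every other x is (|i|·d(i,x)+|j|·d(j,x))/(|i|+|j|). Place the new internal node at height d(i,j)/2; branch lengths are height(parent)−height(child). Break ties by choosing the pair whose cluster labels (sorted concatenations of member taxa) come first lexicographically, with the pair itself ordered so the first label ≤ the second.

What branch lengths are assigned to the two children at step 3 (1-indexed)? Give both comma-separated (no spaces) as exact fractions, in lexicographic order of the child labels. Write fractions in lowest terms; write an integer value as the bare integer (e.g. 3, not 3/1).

7/2,7/2

iteration 1: select E,Y (d=2); attach at lengths (1, 1); label the merged cluster EY
  updated: d(EY,G)=7, d(EY,K)=20, d(EY,X)=6
iteration 2: select EY,X (d=6); attach at lengths (2, 3); label the merged cluster EXY
  updated: d(EXY,G)=9, d(EXY,K)=70/3
iteration 3: select G,K (d=7); attach at lengths (7/2, 7/2); label the merged cluster GK
  updated: d(EXY,GK)=97/6
iteration 4: select EXY,GK (d=97/6); attach at lengths (61/12, 55/12); label the merged cluster EGKXY
final tree: (((E:1,Y:1):2,X:3):61/12,(G:7/2,K:7/2):55/12)
total length: 71/3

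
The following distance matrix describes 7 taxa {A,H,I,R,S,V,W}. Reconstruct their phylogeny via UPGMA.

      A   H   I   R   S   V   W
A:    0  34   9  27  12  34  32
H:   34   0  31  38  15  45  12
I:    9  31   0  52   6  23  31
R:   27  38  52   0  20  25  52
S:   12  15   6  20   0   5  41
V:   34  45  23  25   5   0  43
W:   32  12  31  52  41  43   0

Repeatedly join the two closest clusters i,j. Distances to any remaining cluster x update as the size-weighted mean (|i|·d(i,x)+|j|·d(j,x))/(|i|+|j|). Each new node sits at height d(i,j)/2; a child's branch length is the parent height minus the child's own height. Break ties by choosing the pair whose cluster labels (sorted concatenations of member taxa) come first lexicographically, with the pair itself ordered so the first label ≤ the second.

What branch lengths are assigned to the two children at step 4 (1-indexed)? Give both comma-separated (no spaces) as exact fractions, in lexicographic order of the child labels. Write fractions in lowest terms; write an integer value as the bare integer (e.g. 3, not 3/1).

step 1: merge (S,V) at d=5; branch lengths S→5/2, V→5/2; new cluster SV
  updated: d(A,SV)=23, d(H,SV)=30, d(I,SV)=29/2, d(R,SV)=45/2, d(SV,W)=42
step 2: merge (A,I) at d=9; branch lengths A→9/2, I→9/2; new cluster AI
  updated: d(AI,H)=65/2, d(AI,R)=79/2, d(AI,SV)=75/4, d(AI,W)=63/2
step 3: merge (H,W) at d=12; branch lengths H→6, W→6; new cluster HW
  updated: d(AI,HW)=32, d(HW,R)=45, d(HW,SV)=36
step 4: merge (AI,SV) at d=75/4; branch lengths AI→39/8, SV→55/8; new cluster AISV
  updated: d(AISV,HW)=34, d(AISV,R)=31
step 5: merge (AISV,R) at d=31; branch lengths AISV→49/8, R→31/2; new cluster AIRSV
  updated: d(AIRSV,HW)=181/5
step 6: merge (AIRSV,HW) at d=181/5; branch lengths AIRSV→13/5, HW→121/10; new cluster AHIRSVW
final tree: ((((A:9/2,I:9/2):39/8,(S:5/2,V:5/2):55/8):49/8,R:31/2):13/5,(H:6,W:6):121/10)
total length: 2963/40

39/8,55/8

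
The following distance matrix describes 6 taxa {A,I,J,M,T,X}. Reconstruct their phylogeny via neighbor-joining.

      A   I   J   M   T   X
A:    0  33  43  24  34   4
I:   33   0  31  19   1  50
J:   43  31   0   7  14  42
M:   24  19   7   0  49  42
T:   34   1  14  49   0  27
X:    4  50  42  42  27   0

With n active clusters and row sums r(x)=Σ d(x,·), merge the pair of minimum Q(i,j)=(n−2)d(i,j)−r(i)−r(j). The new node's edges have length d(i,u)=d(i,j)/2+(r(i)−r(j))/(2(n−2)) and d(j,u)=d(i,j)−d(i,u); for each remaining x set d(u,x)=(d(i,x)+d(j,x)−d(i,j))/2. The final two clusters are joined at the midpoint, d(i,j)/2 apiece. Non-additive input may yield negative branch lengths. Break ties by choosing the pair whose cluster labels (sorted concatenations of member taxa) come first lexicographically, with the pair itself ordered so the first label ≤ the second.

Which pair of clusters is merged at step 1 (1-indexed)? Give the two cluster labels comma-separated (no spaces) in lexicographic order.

1. join A+X (d=4, Q=-287) ⇒ AX; edges |A|=-11/8, |X|=43/8
  updated: d(AX,I)=79/2, d(AX,J)=81/2, d(AX,M)=31, d(AX,T)=57/2
2. join I+T (d=1, Q=-180) ⇒ IT; edges |I|=1/6, |T|=5/6
  updated: d(AX,IT)=67/2, d(IT,J)=22, d(IT,M)=67/2
3. join AX+IT (d=67/2, Q=-127) ⇒ AITX; edges |AX|=83/4, |IT|=51/4
  updated: d(AITX,J)=29/2, d(AITX,M)=31/2
4. join AITX+J (d=29/2, Q=-37) ⇒ AIJTX; edges |AITX|=23/2, |J|=3
  updated: d(AIJTX,M)=4
5. join AIJTX+M (d=4) ⇒ AIJMTX; edges |AIJTX|=2, |M|=2
final tree: ((((A:-11/8,X:43/8):83/4,(I:1/6,T:5/6):51/4):23/2,J:3):2,M:2)
total length: 57

A,X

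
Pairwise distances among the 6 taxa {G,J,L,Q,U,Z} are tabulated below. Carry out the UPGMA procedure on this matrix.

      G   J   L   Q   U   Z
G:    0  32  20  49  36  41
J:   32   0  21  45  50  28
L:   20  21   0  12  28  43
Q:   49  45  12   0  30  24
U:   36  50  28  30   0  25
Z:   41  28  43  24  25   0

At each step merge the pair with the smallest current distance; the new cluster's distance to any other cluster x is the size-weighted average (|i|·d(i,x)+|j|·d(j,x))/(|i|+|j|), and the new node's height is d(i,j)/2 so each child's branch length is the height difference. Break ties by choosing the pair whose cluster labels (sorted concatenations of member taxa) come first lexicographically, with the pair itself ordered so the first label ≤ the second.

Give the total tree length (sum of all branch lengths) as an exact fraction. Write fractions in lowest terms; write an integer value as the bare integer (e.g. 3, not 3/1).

691/8

iteration 1: select L,Q (d=12); attach at lengths (6, 6); label the merged cluster LQ
  updated: d(G,LQ)=69/2, d(J,LQ)=33, d(LQ,U)=29, d(LQ,Z)=67/2
iteration 2: select U,Z (d=25); attach at lengths (25/2, 25/2); label the merged cluster UZ
  updated: d(G,UZ)=77/2, d(J,UZ)=39, d(LQ,UZ)=125/4
iteration 3: select LQ,UZ (d=125/4); attach at lengths (77/8, 25/8); label the merged cluster LQUZ
  updated: d(G,LQUZ)=73/2, d(J,LQUZ)=36
iteration 4: select G,J (d=32); attach at lengths (16, 16); label the merged cluster GJ
  updated: d(GJ,LQUZ)=145/4
iteration 5: select GJ,LQUZ (d=145/4); attach at lengths (17/8, 5/2); label the merged cluster GJLQUZ
final tree: ((G:16,J:16):17/8,((L:6,Q:6):77/8,(U:25/2,Z:25/2):25/8):5/2)
total length: 691/8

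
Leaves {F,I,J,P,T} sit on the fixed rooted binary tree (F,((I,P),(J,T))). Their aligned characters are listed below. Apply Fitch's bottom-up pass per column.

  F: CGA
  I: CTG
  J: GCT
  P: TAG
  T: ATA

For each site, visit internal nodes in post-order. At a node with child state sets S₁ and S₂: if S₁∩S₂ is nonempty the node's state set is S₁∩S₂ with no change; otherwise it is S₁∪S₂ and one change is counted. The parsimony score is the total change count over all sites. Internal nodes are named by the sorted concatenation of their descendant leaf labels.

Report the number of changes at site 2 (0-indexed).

IP@0: {C} ∪ {T} = {C,T} (union, +1)
JT@0: {G} ∪ {A} = {A,G} (union, +1)
IJPT@0: {C,T} ∪ {A,G} = {A,C,G,T} (union, +1)
FIJPT@0: {C} ∩ {A,C,G,T} = {C} (intersection, +0)
IP@1: {T} ∪ {A} = {A,T} (union, +1)
JT@1: {C} ∪ {T} = {C,T} (union, +1)
IJPT@1: {A,T} ∩ {C,T} = {T} (intersection, +0)
FIJPT@1: {G} ∪ {T} = {G,T} (union, +1)
IP@2: {G} ∩ {G} = {G} (intersection, +0)
JT@2: {T} ∪ {A} = {A,T} (union, +1)
IJPT@2: {G} ∪ {A,T} = {A,G,T} (union, +1)
FIJPT@2: {A} ∩ {A,G,T} = {A} (intersection, +0)
per-site changes: [3, 3, 2]; total = 8

2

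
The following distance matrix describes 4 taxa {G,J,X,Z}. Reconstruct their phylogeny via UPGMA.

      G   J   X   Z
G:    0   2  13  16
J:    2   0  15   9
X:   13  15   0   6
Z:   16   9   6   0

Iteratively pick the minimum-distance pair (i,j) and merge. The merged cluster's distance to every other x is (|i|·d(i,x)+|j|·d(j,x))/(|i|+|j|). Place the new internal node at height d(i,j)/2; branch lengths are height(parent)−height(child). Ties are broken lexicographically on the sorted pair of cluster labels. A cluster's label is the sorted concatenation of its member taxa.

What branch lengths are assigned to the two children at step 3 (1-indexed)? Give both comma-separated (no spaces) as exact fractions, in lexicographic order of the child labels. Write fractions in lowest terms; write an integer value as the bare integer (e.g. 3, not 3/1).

45/8,29/8

step 1: merge (G,J) at d=2; branch lengths G→1, J→1; new cluster GJ
  updated: d(GJ,X)=14, d(GJ,Z)=25/2
step 2: merge (X,Z) at d=6; branch lengths X→3, Z→3; new cluster XZ
  updated: d(GJ,XZ)=53/4
step 3: merge (GJ,XZ) at d=53/4; branch lengths GJ→45/8, XZ→29/8; new cluster GJXZ
final tree: ((G:1,J:1):45/8,(X:3,Z:3):29/8)
total length: 69/4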